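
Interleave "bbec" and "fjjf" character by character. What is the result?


Interleaving "bbec" and "fjjf":
  Position 0: 'b' from first, 'f' from second => "bf"
  Position 1: 'b' from first, 'j' from second => "bj"
  Position 2: 'e' from first, 'j' from second => "ej"
  Position 3: 'c' from first, 'f' from second => "cf"
Result: bfbjejcf

bfbjejcf


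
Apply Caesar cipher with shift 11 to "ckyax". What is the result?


Caesar cipher: shift "ckyax" by 11
  'c' (pos 2) + 11 = pos 13 = 'n'
  'k' (pos 10) + 11 = pos 21 = 'v'
  'y' (pos 24) + 11 = pos 9 = 'j'
  'a' (pos 0) + 11 = pos 11 = 'l'
  'x' (pos 23) + 11 = pos 8 = 'i'
Result: nvjli

nvjli


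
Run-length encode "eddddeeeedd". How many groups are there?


Input: eddddeeeedd
Scanning for consecutive runs:
  Group 1: 'e' x 1 (positions 0-0)
  Group 2: 'd' x 4 (positions 1-4)
  Group 3: 'e' x 4 (positions 5-8)
  Group 4: 'd' x 2 (positions 9-10)
Total groups: 4

4


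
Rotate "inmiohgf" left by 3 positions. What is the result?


Input: "inmiohgf", rotate left by 3
First 3 characters: "inm"
Remaining characters: "iohgf"
Concatenate remaining + first: "iohgf" + "inm" = "iohgfinm"

iohgfinm


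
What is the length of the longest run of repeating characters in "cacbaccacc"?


Input: "cacbaccacc"
Scanning for longest run:
  Position 1 ('a'): new char, reset run to 1
  Position 2 ('c'): new char, reset run to 1
  Position 3 ('b'): new char, reset run to 1
  Position 4 ('a'): new char, reset run to 1
  Position 5 ('c'): new char, reset run to 1
  Position 6 ('c'): continues run of 'c', length=2
  Position 7 ('a'): new char, reset run to 1
  Position 8 ('c'): new char, reset run to 1
  Position 9 ('c'): continues run of 'c', length=2
Longest run: 'c' with length 2

2


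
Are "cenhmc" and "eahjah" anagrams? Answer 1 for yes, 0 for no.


Strings: "cenhmc", "eahjah"
Sorted first:  ccehmn
Sorted second: aaehhj
Differ at position 0: 'c' vs 'a' => not anagrams

0


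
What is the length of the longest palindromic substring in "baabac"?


Input: "baabac"
Checking substrings for palindromes:
  [0:4] "baab" (len 4) => palindrome
  [2:5] "aba" (len 3) => palindrome
  [1:3] "aa" (len 2) => palindrome
Longest palindromic substring: "baab" with length 4

4


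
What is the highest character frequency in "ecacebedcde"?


Input: ecacebedcde
Character counts:
  'a': 1
  'b': 1
  'c': 3
  'd': 2
  'e': 4
Maximum frequency: 4

4


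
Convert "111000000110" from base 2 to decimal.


Input: "111000000110" in base 2
Positional expansion:
  Digit '1' (value 1) x 2^11 = 2048
  Digit '1' (value 1) x 2^10 = 1024
  Digit '1' (value 1) x 2^9 = 512
  Digit '0' (value 0) x 2^8 = 0
  Digit '0' (value 0) x 2^7 = 0
  Digit '0' (value 0) x 2^6 = 0
  Digit '0' (value 0) x 2^5 = 0
  Digit '0' (value 0) x 2^4 = 0
  Digit '0' (value 0) x 2^3 = 0
  Digit '1' (value 1) x 2^2 = 4
  Digit '1' (value 1) x 2^1 = 2
  Digit '0' (value 0) x 2^0 = 0
Sum = 3590

3590


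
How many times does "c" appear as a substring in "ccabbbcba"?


Searching for "c" in "ccabbbcba"
Scanning each position:
  Position 0: "c" => MATCH
  Position 1: "c" => MATCH
  Position 2: "a" => no
  Position 3: "b" => no
  Position 4: "b" => no
  Position 5: "b" => no
  Position 6: "c" => MATCH
  Position 7: "b" => no
  Position 8: "a" => no
Total occurrences: 3

3


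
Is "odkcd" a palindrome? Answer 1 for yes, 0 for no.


Input: odkcd
Reversed: dckdo
  Compare pos 0 ('o') with pos 4 ('d'): MISMATCH
  Compare pos 1 ('d') with pos 3 ('c'): MISMATCH
Result: not a palindrome

0


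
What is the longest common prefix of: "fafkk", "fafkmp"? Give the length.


Words: fafkk, fafkmp
  Position 0: all 'f' => match
  Position 1: all 'a' => match
  Position 2: all 'f' => match
  Position 3: all 'k' => match
  Position 4: ('k', 'm') => mismatch, stop
LCP = "fafk" (length 4)

4


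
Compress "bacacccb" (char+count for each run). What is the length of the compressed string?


Input: bacacccb
Runs:
  'b' x 1 => "b1"
  'a' x 1 => "a1"
  'c' x 1 => "c1"
  'a' x 1 => "a1"
  'c' x 3 => "c3"
  'b' x 1 => "b1"
Compressed: "b1a1c1a1c3b1"
Compressed length: 12

12


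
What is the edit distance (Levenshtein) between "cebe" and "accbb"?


Computing edit distance: "cebe" -> "accbb"
DP table:
           a    c    c    b    b
      0    1    2    3    4    5
  c   1    1    1    2    3    4
  e   2    2    2    2    3    4
  b   3    3    3    3    2    3
  e   4    4    4    4    3    3
Edit distance = dp[4][5] = 3

3


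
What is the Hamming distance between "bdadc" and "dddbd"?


Comparing "bdadc" and "dddbd" position by position:
  Position 0: 'b' vs 'd' => differ
  Position 1: 'd' vs 'd' => same
  Position 2: 'a' vs 'd' => differ
  Position 3: 'd' vs 'b' => differ
  Position 4: 'c' vs 'd' => differ
Total differences (Hamming distance): 4

4


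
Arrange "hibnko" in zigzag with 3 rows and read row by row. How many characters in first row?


Zigzag "hibnko" into 3 rows:
Placing characters:
  'h' => row 0
  'i' => row 1
  'b' => row 2
  'n' => row 1
  'k' => row 0
  'o' => row 1
Rows:
  Row 0: "hk"
  Row 1: "ino"
  Row 2: "b"
First row length: 2

2


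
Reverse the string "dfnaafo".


Input: dfnaafo
Reading characters right to left:
  Position 6: 'o'
  Position 5: 'f'
  Position 4: 'a'
  Position 3: 'a'
  Position 2: 'n'
  Position 1: 'f'
  Position 0: 'd'
Reversed: ofaanfd

ofaanfd


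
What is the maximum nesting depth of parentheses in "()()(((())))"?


Input: "()()(((())))"
Tracking depth:
  Position 0 '(': depth becomes 1
  Position 1 ')': depth becomes 0
  Position 2 '(': depth becomes 1
  Position 3 ')': depth becomes 0
  Position 4 '(': depth becomes 1
  Position 5 '(': depth becomes 2
  Position 6 '(': depth becomes 3
  Position 7 '(': depth becomes 4
  Position 8 ')': depth becomes 3
  Position 9 ')': depth becomes 2
  Position 10 ')': depth becomes 1
  Position 11 ')': depth becomes 0
Maximum depth reached: 4

4


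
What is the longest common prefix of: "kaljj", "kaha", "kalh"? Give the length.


Words: kaljj, kaha, kalh
  Position 0: all 'k' => match
  Position 1: all 'a' => match
  Position 2: ('l', 'h', 'l') => mismatch, stop
LCP = "ka" (length 2)

2


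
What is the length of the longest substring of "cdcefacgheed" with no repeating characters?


Input: "cdcefacgheed"
Sliding window (track last position of each char):
  Position 0 ('c'): window [0,0] length 1 -- new best
  Position 1 ('d'): window [0,1] length 2 -- new best
  Position 2 ('c'): repeat (last at 0), move window start to 1
  Position 2 ('c'): window [1,2] length 2
  Position 3 ('e'): window [1,3] length 3 -- new best
  Position 4 ('f'): window [1,4] length 4 -- new best
  Position 5 ('a'): window [1,5] length 5 -- new best
  Position 6 ('c'): repeat (last at 2), move window start to 3
  Position 6 ('c'): window [3,6] length 4
  Position 7 ('g'): window [3,7] length 5
  Position 8 ('h'): window [3,8] length 6 -- new best
  Position 9 ('e'): repeat (last at 3), move window start to 4
  Position 9 ('e'): window [4,9] length 6
  Position 10 ('e'): repeat (last at 9), move window start to 10
  Position 10 ('e'): window [10,10] length 1
  Position 11 ('d'): window [10,11] length 2
Longest substring with no repeats: "efacgh" with length 6

6


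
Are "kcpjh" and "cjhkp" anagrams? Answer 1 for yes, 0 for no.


Strings: "kcpjh", "cjhkp"
Sorted first:  chjkp
Sorted second: chjkp
Sorted forms match => anagrams

1


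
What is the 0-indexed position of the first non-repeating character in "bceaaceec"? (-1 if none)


Input: bceaaceec
Character frequencies:
  'a': 2
  'b': 1
  'c': 3
  'e': 3
Scanning left to right for freq == 1:
  Position 0 ('b'): unique! => answer = 0

0


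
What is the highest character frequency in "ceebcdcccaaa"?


Input: ceebcdcccaaa
Character counts:
  'a': 3
  'b': 1
  'c': 5
  'd': 1
  'e': 2
Maximum frequency: 5

5


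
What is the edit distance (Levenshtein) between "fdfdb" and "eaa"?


Computing edit distance: "fdfdb" -> "eaa"
DP table:
           e    a    a
      0    1    2    3
  f   1    1    2    3
  d   2    2    2    3
  f   3    3    3    3
  d   4    4    4    4
  b   5    5    5    5
Edit distance = dp[5][3] = 5

5


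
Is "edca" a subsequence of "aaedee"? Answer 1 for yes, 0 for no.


Check if "edca" is a subsequence of "aaedee"
Greedy scan:
  Position 0 ('a'): no match needed
  Position 1 ('a'): no match needed
  Position 2 ('e'): matches sub[0] = 'e'
  Position 3 ('d'): matches sub[1] = 'd'
  Position 4 ('e'): no match needed
  Position 5 ('e'): no match needed
Only matched 2/4 characters => not a subsequence

0


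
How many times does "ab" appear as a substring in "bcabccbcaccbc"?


Searching for "ab" in "bcabccbcaccbc"
Scanning each position:
  Position 0: "bc" => no
  Position 1: "ca" => no
  Position 2: "ab" => MATCH
  Position 3: "bc" => no
  Position 4: "cc" => no
  Position 5: "cb" => no
  Position 6: "bc" => no
  Position 7: "ca" => no
  Position 8: "ac" => no
  Position 9: "cc" => no
  Position 10: "cb" => no
  Position 11: "bc" => no
Total occurrences: 1

1


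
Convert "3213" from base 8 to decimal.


Input: "3213" in base 8
Positional expansion:
  Digit '3' (value 3) x 8^3 = 1536
  Digit '2' (value 2) x 8^2 = 128
  Digit '1' (value 1) x 8^1 = 8
  Digit '3' (value 3) x 8^0 = 3
Sum = 1675

1675


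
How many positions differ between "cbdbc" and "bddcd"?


Comparing "cbdbc" and "bddcd" position by position:
  Position 0: 'c' vs 'b' => DIFFER
  Position 1: 'b' vs 'd' => DIFFER
  Position 2: 'd' vs 'd' => same
  Position 3: 'b' vs 'c' => DIFFER
  Position 4: 'c' vs 'd' => DIFFER
Positions that differ: 4

4


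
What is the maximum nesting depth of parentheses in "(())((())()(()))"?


Input: "(())((())()(()))"
Tracking depth:
  Position 0 '(': depth becomes 1
  Position 1 '(': depth becomes 2
  Position 2 ')': depth becomes 1
  Position 3 ')': depth becomes 0
  Position 4 '(': depth becomes 1
  Position 5 '(': depth becomes 2
  Position 6 '(': depth becomes 3
  Position 7 ')': depth becomes 2
  Position 8 ')': depth becomes 1
  Position 9 '(': depth becomes 2
  Position 10 ')': depth becomes 1
  Position 11 '(': depth becomes 2
  Position 12 '(': depth becomes 3
  Position 13 ')': depth becomes 2
  Position 14 ')': depth becomes 1
  Position 15 ')': depth becomes 0
Maximum depth reached: 3

3


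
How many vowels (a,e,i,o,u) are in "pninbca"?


Input: pninbca
Checking each character:
  'p' at position 0: consonant
  'n' at position 1: consonant
  'i' at position 2: vowel (running total: 1)
  'n' at position 3: consonant
  'b' at position 4: consonant
  'c' at position 5: consonant
  'a' at position 6: vowel (running total: 2)
Total vowels: 2

2


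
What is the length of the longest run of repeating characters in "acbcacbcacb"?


Input: "acbcacbcacb"
Scanning for longest run:
  Position 1 ('c'): new char, reset run to 1
  Position 2 ('b'): new char, reset run to 1
  Position 3 ('c'): new char, reset run to 1
  Position 4 ('a'): new char, reset run to 1
  Position 5 ('c'): new char, reset run to 1
  Position 6 ('b'): new char, reset run to 1
  Position 7 ('c'): new char, reset run to 1
  Position 8 ('a'): new char, reset run to 1
  Position 9 ('c'): new char, reset run to 1
  Position 10 ('b'): new char, reset run to 1
Longest run: 'a' with length 1

1


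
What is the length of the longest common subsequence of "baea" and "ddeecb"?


LCS of "baea" and "ddeecb"
DP table:
           d    d    e    e    c    b
      0    0    0    0    0    0    0
  b   0    0    0    0    0    0    1
  a   0    0    0    0    0    0    1
  e   0    0    0    1    1    1    1
  a   0    0    0    1    1    1    1
LCS length = dp[4][6] = 1

1


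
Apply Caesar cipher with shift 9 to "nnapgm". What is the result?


Caesar cipher: shift "nnapgm" by 9
  'n' (pos 13) + 9 = pos 22 = 'w'
  'n' (pos 13) + 9 = pos 22 = 'w'
  'a' (pos 0) + 9 = pos 9 = 'j'
  'p' (pos 15) + 9 = pos 24 = 'y'
  'g' (pos 6) + 9 = pos 15 = 'p'
  'm' (pos 12) + 9 = pos 21 = 'v'
Result: wwjypv

wwjypv


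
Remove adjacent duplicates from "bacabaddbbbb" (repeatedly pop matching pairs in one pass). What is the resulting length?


Input: bacabaddbbbb
Stack-based adjacent duplicate removal:
  Read 'b': push. Stack: b
  Read 'a': push. Stack: ba
  Read 'c': push. Stack: bac
  Read 'a': push. Stack: baca
  Read 'b': push. Stack: bacab
  Read 'a': push. Stack: bacaba
  Read 'd': push. Stack: bacabad
  Read 'd': matches stack top 'd' => pop. Stack: bacaba
  Read 'b': push. Stack: bacabab
  Read 'b': matches stack top 'b' => pop. Stack: bacaba
  Read 'b': push. Stack: bacabab
  Read 'b': matches stack top 'b' => pop. Stack: bacaba
Final stack: "bacaba" (length 6)

6


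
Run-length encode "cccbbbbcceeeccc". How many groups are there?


Input: cccbbbbcceeeccc
Scanning for consecutive runs:
  Group 1: 'c' x 3 (positions 0-2)
  Group 2: 'b' x 4 (positions 3-6)
  Group 3: 'c' x 2 (positions 7-8)
  Group 4: 'e' x 3 (positions 9-11)
  Group 5: 'c' x 3 (positions 12-14)
Total groups: 5

5


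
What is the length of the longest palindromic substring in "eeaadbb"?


Input: "eeaadbb"
Checking substrings for palindromes:
  [0:2] "ee" (len 2) => palindrome
  [2:4] "aa" (len 2) => palindrome
  [5:7] "bb" (len 2) => palindrome
Longest palindromic substring: "ee" with length 2

2


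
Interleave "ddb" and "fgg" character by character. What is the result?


Interleaving "ddb" and "fgg":
  Position 0: 'd' from first, 'f' from second => "df"
  Position 1: 'd' from first, 'g' from second => "dg"
  Position 2: 'b' from first, 'g' from second => "bg"
Result: dfdgbg

dfdgbg


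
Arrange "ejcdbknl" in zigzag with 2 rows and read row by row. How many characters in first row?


Zigzag "ejcdbknl" into 2 rows:
Placing characters:
  'e' => row 0
  'j' => row 1
  'c' => row 0
  'd' => row 1
  'b' => row 0
  'k' => row 1
  'n' => row 0
  'l' => row 1
Rows:
  Row 0: "ecbn"
  Row 1: "jdkl"
First row length: 4

4


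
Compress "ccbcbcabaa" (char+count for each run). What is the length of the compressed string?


Input: ccbcbcabaa
Runs:
  'c' x 2 => "c2"
  'b' x 1 => "b1"
  'c' x 1 => "c1"
  'b' x 1 => "b1"
  'c' x 1 => "c1"
  'a' x 1 => "a1"
  'b' x 1 => "b1"
  'a' x 2 => "a2"
Compressed: "c2b1c1b1c1a1b1a2"
Compressed length: 16

16


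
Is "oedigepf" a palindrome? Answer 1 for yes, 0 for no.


Input: oedigepf
Reversed: fpegideo
  Compare pos 0 ('o') with pos 7 ('f'): MISMATCH
  Compare pos 1 ('e') with pos 6 ('p'): MISMATCH
  Compare pos 2 ('d') with pos 5 ('e'): MISMATCH
  Compare pos 3 ('i') with pos 4 ('g'): MISMATCH
Result: not a palindrome

0


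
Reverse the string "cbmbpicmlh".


Input: cbmbpicmlh
Reading characters right to left:
  Position 9: 'h'
  Position 8: 'l'
  Position 7: 'm'
  Position 6: 'c'
  Position 5: 'i'
  Position 4: 'p'
  Position 3: 'b'
  Position 2: 'm'
  Position 1: 'b'
  Position 0: 'c'
Reversed: hlmcipbmbc

hlmcipbmbc


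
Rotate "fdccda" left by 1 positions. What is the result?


Input: "fdccda", rotate left by 1
First 1 characters: "f"
Remaining characters: "dccda"
Concatenate remaining + first: "dccda" + "f" = "dccdaf"

dccdaf


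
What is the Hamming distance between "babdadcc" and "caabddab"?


Comparing "babdadcc" and "caabddab" position by position:
  Position 0: 'b' vs 'c' => differ
  Position 1: 'a' vs 'a' => same
  Position 2: 'b' vs 'a' => differ
  Position 3: 'd' vs 'b' => differ
  Position 4: 'a' vs 'd' => differ
  Position 5: 'd' vs 'd' => same
  Position 6: 'c' vs 'a' => differ
  Position 7: 'c' vs 'b' => differ
Total differences (Hamming distance): 6

6


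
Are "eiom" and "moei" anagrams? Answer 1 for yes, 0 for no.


Strings: "eiom", "moei"
Sorted first:  eimo
Sorted second: eimo
Sorted forms match => anagrams

1


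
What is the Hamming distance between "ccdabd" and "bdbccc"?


Comparing "ccdabd" and "bdbccc" position by position:
  Position 0: 'c' vs 'b' => differ
  Position 1: 'c' vs 'd' => differ
  Position 2: 'd' vs 'b' => differ
  Position 3: 'a' vs 'c' => differ
  Position 4: 'b' vs 'c' => differ
  Position 5: 'd' vs 'c' => differ
Total differences (Hamming distance): 6

6


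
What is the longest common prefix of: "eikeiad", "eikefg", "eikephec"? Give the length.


Words: eikeiad, eikefg, eikephec
  Position 0: all 'e' => match
  Position 1: all 'i' => match
  Position 2: all 'k' => match
  Position 3: all 'e' => match
  Position 4: ('i', 'f', 'p') => mismatch, stop
LCP = "eike" (length 4)

4


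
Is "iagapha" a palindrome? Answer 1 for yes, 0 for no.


Input: iagapha
Reversed: ahpagai
  Compare pos 0 ('i') with pos 6 ('a'): MISMATCH
  Compare pos 1 ('a') with pos 5 ('h'): MISMATCH
  Compare pos 2 ('g') with pos 4 ('p'): MISMATCH
Result: not a palindrome

0


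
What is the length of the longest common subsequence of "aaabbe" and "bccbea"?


LCS of "aaabbe" and "bccbea"
DP table:
           b    c    c    b    e    a
      0    0    0    0    0    0    0
  a   0    0    0    0    0    0    1
  a   0    0    0    0    0    0    1
  a   0    0    0    0    0    0    1
  b   0    1    1    1    1    1    1
  b   0    1    1    1    2    2    2
  e   0    1    1    1    2    3    3
LCS length = dp[6][6] = 3

3


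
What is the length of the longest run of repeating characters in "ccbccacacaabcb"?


Input: "ccbccacacaabcb"
Scanning for longest run:
  Position 1 ('c'): continues run of 'c', length=2
  Position 2 ('b'): new char, reset run to 1
  Position 3 ('c'): new char, reset run to 1
  Position 4 ('c'): continues run of 'c', length=2
  Position 5 ('a'): new char, reset run to 1
  Position 6 ('c'): new char, reset run to 1
  Position 7 ('a'): new char, reset run to 1
  Position 8 ('c'): new char, reset run to 1
  Position 9 ('a'): new char, reset run to 1
  Position 10 ('a'): continues run of 'a', length=2
  Position 11 ('b'): new char, reset run to 1
  Position 12 ('c'): new char, reset run to 1
  Position 13 ('b'): new char, reset run to 1
Longest run: 'c' with length 2

2


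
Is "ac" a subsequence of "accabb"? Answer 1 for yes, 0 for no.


Check if "ac" is a subsequence of "accabb"
Greedy scan:
  Position 0 ('a'): matches sub[0] = 'a'
  Position 1 ('c'): matches sub[1] = 'c'
  Position 2 ('c'): no match needed
  Position 3 ('a'): no match needed
  Position 4 ('b'): no match needed
  Position 5 ('b'): no match needed
All 2 characters matched => is a subsequence

1


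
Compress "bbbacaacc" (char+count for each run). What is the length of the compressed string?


Input: bbbacaacc
Runs:
  'b' x 3 => "b3"
  'a' x 1 => "a1"
  'c' x 1 => "c1"
  'a' x 2 => "a2"
  'c' x 2 => "c2"
Compressed: "b3a1c1a2c2"
Compressed length: 10

10


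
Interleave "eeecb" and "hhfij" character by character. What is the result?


Interleaving "eeecb" and "hhfij":
  Position 0: 'e' from first, 'h' from second => "eh"
  Position 1: 'e' from first, 'h' from second => "eh"
  Position 2: 'e' from first, 'f' from second => "ef"
  Position 3: 'c' from first, 'i' from second => "ci"
  Position 4: 'b' from first, 'j' from second => "bj"
Result: ehehefcibj

ehehefcibj


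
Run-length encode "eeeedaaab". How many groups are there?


Input: eeeedaaab
Scanning for consecutive runs:
  Group 1: 'e' x 4 (positions 0-3)
  Group 2: 'd' x 1 (positions 4-4)
  Group 3: 'a' x 3 (positions 5-7)
  Group 4: 'b' x 1 (positions 8-8)
Total groups: 4

4


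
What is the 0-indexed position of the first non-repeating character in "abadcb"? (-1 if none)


Input: abadcb
Character frequencies:
  'a': 2
  'b': 2
  'c': 1
  'd': 1
Scanning left to right for freq == 1:
  Position 0 ('a'): freq=2, skip
  Position 1 ('b'): freq=2, skip
  Position 2 ('a'): freq=2, skip
  Position 3 ('d'): unique! => answer = 3

3


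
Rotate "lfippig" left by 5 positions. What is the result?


Input: "lfippig", rotate left by 5
First 5 characters: "lfipp"
Remaining characters: "ig"
Concatenate remaining + first: "ig" + "lfipp" = "iglfipp"

iglfipp


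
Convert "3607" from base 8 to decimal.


Input: "3607" in base 8
Positional expansion:
  Digit '3' (value 3) x 8^3 = 1536
  Digit '6' (value 6) x 8^2 = 384
  Digit '0' (value 0) x 8^1 = 0
  Digit '7' (value 7) x 8^0 = 7
Sum = 1927

1927


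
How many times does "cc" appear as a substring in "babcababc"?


Searching for "cc" in "babcababc"
Scanning each position:
  Position 0: "ba" => no
  Position 1: "ab" => no
  Position 2: "bc" => no
  Position 3: "ca" => no
  Position 4: "ab" => no
  Position 5: "ba" => no
  Position 6: "ab" => no
  Position 7: "bc" => no
Total occurrences: 0

0


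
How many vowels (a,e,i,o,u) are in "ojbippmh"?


Input: ojbippmh
Checking each character:
  'o' at position 0: vowel (running total: 1)
  'j' at position 1: consonant
  'b' at position 2: consonant
  'i' at position 3: vowel (running total: 2)
  'p' at position 4: consonant
  'p' at position 5: consonant
  'm' at position 6: consonant
  'h' at position 7: consonant
Total vowels: 2

2


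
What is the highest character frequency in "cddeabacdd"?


Input: cddeabacdd
Character counts:
  'a': 2
  'b': 1
  'c': 2
  'd': 4
  'e': 1
Maximum frequency: 4

4


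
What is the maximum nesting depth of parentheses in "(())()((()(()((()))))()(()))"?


Input: "(())()((()(()((()))))()(()))"
Tracking depth:
  Position 0 '(': depth becomes 1
  Position 1 '(': depth becomes 2
  Position 2 ')': depth becomes 1
  Position 3 ')': depth becomes 0
  Position 4 '(': depth becomes 1
  Position 5 ')': depth becomes 0
  Position 6 '(': depth becomes 1
  Position 7 '(': depth becomes 2
  Position 8 '(': depth becomes 3
  Position 9 ')': depth becomes 2
  Position 10 '(': depth becomes 3
  Position 11 '(': depth becomes 4
  Position 12 ')': depth becomes 3
  Position 13 '(': depth becomes 4
  Position 14 '(': depth becomes 5
  Position 15 '(': depth becomes 6
  Position 16 ')': depth becomes 5
  Position 17 ')': depth becomes 4
  Position 18 ')': depth becomes 3
  Position 19 ')': depth becomes 2
  Position 20 ')': depth becomes 1
  Position 21 '(': depth becomes 2
  Position 22 ')': depth becomes 1
  Position 23 '(': depth becomes 2
  Position 24 '(': depth becomes 3
  Position 25 ')': depth becomes 2
  Position 26 ')': depth becomes 1
  Position 27 ')': depth becomes 0
Maximum depth reached: 6

6


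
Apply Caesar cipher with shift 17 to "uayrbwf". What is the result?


Caesar cipher: shift "uayrbwf" by 17
  'u' (pos 20) + 17 = pos 11 = 'l'
  'a' (pos 0) + 17 = pos 17 = 'r'
  'y' (pos 24) + 17 = pos 15 = 'p'
  'r' (pos 17) + 17 = pos 8 = 'i'
  'b' (pos 1) + 17 = pos 18 = 's'
  'w' (pos 22) + 17 = pos 13 = 'n'
  'f' (pos 5) + 17 = pos 22 = 'w'
Result: lrpisnw

lrpisnw


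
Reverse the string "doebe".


Input: doebe
Reading characters right to left:
  Position 4: 'e'
  Position 3: 'b'
  Position 2: 'e'
  Position 1: 'o'
  Position 0: 'd'
Reversed: ebeod

ebeod


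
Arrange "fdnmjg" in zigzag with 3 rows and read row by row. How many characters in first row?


Zigzag "fdnmjg" into 3 rows:
Placing characters:
  'f' => row 0
  'd' => row 1
  'n' => row 2
  'm' => row 1
  'j' => row 0
  'g' => row 1
Rows:
  Row 0: "fj"
  Row 1: "dmg"
  Row 2: "n"
First row length: 2

2


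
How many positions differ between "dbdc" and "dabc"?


Comparing "dbdc" and "dabc" position by position:
  Position 0: 'd' vs 'd' => same
  Position 1: 'b' vs 'a' => DIFFER
  Position 2: 'd' vs 'b' => DIFFER
  Position 3: 'c' vs 'c' => same
Positions that differ: 2

2


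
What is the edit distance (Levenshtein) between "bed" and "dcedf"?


Computing edit distance: "bed" -> "dcedf"
DP table:
           d    c    e    d    f
      0    1    2    3    4    5
  b   1    1    2    3    4    5
  e   2    2    2    2    3    4
  d   3    2    3    3    2    3
Edit distance = dp[3][5] = 3

3


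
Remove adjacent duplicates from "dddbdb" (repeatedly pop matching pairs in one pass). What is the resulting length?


Input: dddbdb
Stack-based adjacent duplicate removal:
  Read 'd': push. Stack: d
  Read 'd': matches stack top 'd' => pop. Stack: (empty)
  Read 'd': push. Stack: d
  Read 'b': push. Stack: db
  Read 'd': push. Stack: dbd
  Read 'b': push. Stack: dbdb
Final stack: "dbdb" (length 4)

4


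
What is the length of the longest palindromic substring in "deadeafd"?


Input: "deadeafd"
Checking substrings for palindromes:
  No multi-char palindromic substrings found
Longest palindromic substring: "d" with length 1

1


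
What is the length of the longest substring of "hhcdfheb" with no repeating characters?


Input: "hhcdfheb"
Sliding window (track last position of each char):
  Position 0 ('h'): window [0,0] length 1 -- new best
  Position 1 ('h'): repeat (last at 0), move window start to 1
  Position 1 ('h'): window [1,1] length 1
  Position 2 ('c'): window [1,2] length 2 -- new best
  Position 3 ('d'): window [1,3] length 3 -- new best
  Position 4 ('f'): window [1,4] length 4 -- new best
  Position 5 ('h'): repeat (last at 1), move window start to 2
  Position 5 ('h'): window [2,5] length 4
  Position 6 ('e'): window [2,6] length 5 -- new best
  Position 7 ('b'): window [2,7] length 6 -- new best
Longest substring with no repeats: "cdfheb" with length 6

6


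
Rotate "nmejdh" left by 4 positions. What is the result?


Input: "nmejdh", rotate left by 4
First 4 characters: "nmej"
Remaining characters: "dh"
Concatenate remaining + first: "dh" + "nmej" = "dhnmej"

dhnmej


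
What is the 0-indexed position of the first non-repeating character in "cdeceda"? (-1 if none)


Input: cdeceda
Character frequencies:
  'a': 1
  'c': 2
  'd': 2
  'e': 2
Scanning left to right for freq == 1:
  Position 0 ('c'): freq=2, skip
  Position 1 ('d'): freq=2, skip
  Position 2 ('e'): freq=2, skip
  Position 3 ('c'): freq=2, skip
  Position 4 ('e'): freq=2, skip
  Position 5 ('d'): freq=2, skip
  Position 6 ('a'): unique! => answer = 6

6


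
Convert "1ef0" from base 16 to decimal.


Input: "1ef0" in base 16
Positional expansion:
  Digit '1' (value 1) x 16^3 = 4096
  Digit 'e' (value 14) x 16^2 = 3584
  Digit 'f' (value 15) x 16^1 = 240
  Digit '0' (value 0) x 16^0 = 0
Sum = 7920

7920


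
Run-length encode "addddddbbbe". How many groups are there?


Input: addddddbbbe
Scanning for consecutive runs:
  Group 1: 'a' x 1 (positions 0-0)
  Group 2: 'd' x 6 (positions 1-6)
  Group 3: 'b' x 3 (positions 7-9)
  Group 4: 'e' x 1 (positions 10-10)
Total groups: 4

4


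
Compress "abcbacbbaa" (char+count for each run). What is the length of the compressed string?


Input: abcbacbbaa
Runs:
  'a' x 1 => "a1"
  'b' x 1 => "b1"
  'c' x 1 => "c1"
  'b' x 1 => "b1"
  'a' x 1 => "a1"
  'c' x 1 => "c1"
  'b' x 2 => "b2"
  'a' x 2 => "a2"
Compressed: "a1b1c1b1a1c1b2a2"
Compressed length: 16

16


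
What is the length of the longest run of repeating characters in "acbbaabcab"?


Input: "acbbaabcab"
Scanning for longest run:
  Position 1 ('c'): new char, reset run to 1
  Position 2 ('b'): new char, reset run to 1
  Position 3 ('b'): continues run of 'b', length=2
  Position 4 ('a'): new char, reset run to 1
  Position 5 ('a'): continues run of 'a', length=2
  Position 6 ('b'): new char, reset run to 1
  Position 7 ('c'): new char, reset run to 1
  Position 8 ('a'): new char, reset run to 1
  Position 9 ('b'): new char, reset run to 1
Longest run: 'b' with length 2

2


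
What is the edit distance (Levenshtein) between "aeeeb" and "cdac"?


Computing edit distance: "aeeeb" -> "cdac"
DP table:
           c    d    a    c
      0    1    2    3    4
  a   1    1    2    2    3
  e   2    2    2    3    3
  e   3    3    3    3    4
  e   4    4    4    4    4
  b   5    5    5    5    5
Edit distance = dp[5][4] = 5

5


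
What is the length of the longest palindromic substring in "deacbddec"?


Input: "deacbddec"
Checking substrings for palindromes:
  [5:7] "dd" (len 2) => palindrome
Longest palindromic substring: "dd" with length 2

2


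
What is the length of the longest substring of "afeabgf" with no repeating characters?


Input: "afeabgf"
Sliding window (track last position of each char):
  Position 0 ('a'): window [0,0] length 1 -- new best
  Position 1 ('f'): window [0,1] length 2 -- new best
  Position 2 ('e'): window [0,2] length 3 -- new best
  Position 3 ('a'): repeat (last at 0), move window start to 1
  Position 3 ('a'): window [1,3] length 3
  Position 4 ('b'): window [1,4] length 4 -- new best
  Position 5 ('g'): window [1,5] length 5 -- new best
  Position 6 ('f'): repeat (last at 1), move window start to 2
  Position 6 ('f'): window [2,6] length 5
Longest substring with no repeats: "feabg" with length 5

5


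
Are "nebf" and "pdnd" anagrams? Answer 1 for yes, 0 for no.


Strings: "nebf", "pdnd"
Sorted first:  befn
Sorted second: ddnp
Differ at position 0: 'b' vs 'd' => not anagrams

0


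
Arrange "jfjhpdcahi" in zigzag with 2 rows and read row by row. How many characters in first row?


Zigzag "jfjhpdcahi" into 2 rows:
Placing characters:
  'j' => row 0
  'f' => row 1
  'j' => row 0
  'h' => row 1
  'p' => row 0
  'd' => row 1
  'c' => row 0
  'a' => row 1
  'h' => row 0
  'i' => row 1
Rows:
  Row 0: "jjpch"
  Row 1: "fhdai"
First row length: 5

5


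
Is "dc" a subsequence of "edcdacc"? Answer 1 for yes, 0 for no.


Check if "dc" is a subsequence of "edcdacc"
Greedy scan:
  Position 0 ('e'): no match needed
  Position 1 ('d'): matches sub[0] = 'd'
  Position 2 ('c'): matches sub[1] = 'c'
  Position 3 ('d'): no match needed
  Position 4 ('a'): no match needed
  Position 5 ('c'): no match needed
  Position 6 ('c'): no match needed
All 2 characters matched => is a subsequence

1


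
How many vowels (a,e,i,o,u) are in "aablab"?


Input: aablab
Checking each character:
  'a' at position 0: vowel (running total: 1)
  'a' at position 1: vowel (running total: 2)
  'b' at position 2: consonant
  'l' at position 3: consonant
  'a' at position 4: vowel (running total: 3)
  'b' at position 5: consonant
Total vowels: 3

3


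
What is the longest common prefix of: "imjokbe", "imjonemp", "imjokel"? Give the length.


Words: imjokbe, imjonemp, imjokel
  Position 0: all 'i' => match
  Position 1: all 'm' => match
  Position 2: all 'j' => match
  Position 3: all 'o' => match
  Position 4: ('k', 'n', 'k') => mismatch, stop
LCP = "imjo" (length 4)

4


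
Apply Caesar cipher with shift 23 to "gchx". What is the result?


Caesar cipher: shift "gchx" by 23
  'g' (pos 6) + 23 = pos 3 = 'd'
  'c' (pos 2) + 23 = pos 25 = 'z'
  'h' (pos 7) + 23 = pos 4 = 'e'
  'x' (pos 23) + 23 = pos 20 = 'u'
Result: dzeu

dzeu


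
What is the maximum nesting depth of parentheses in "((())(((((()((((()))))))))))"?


Input: "((())(((((()((((()))))))))))"
Tracking depth:
  Position 0 '(': depth becomes 1
  Position 1 '(': depth becomes 2
  Position 2 '(': depth becomes 3
  Position 3 ')': depth becomes 2
  Position 4 ')': depth becomes 1
  Position 5 '(': depth becomes 2
  Position 6 '(': depth becomes 3
  Position 7 '(': depth becomes 4
  Position 8 '(': depth becomes 5
  Position 9 '(': depth becomes 6
  Position 10 '(': depth becomes 7
  Position 11 ')': depth becomes 6
  Position 12 '(': depth becomes 7
  Position 13 '(': depth becomes 8
  Position 14 '(': depth becomes 9
  Position 15 '(': depth becomes 10
  Position 16 '(': depth becomes 11
  Position 17 ')': depth becomes 10
  Position 18 ')': depth becomes 9
  Position 19 ')': depth becomes 8
  Position 20 ')': depth becomes 7
  Position 21 ')': depth becomes 6
  Position 22 ')': depth becomes 5
  Position 23 ')': depth becomes 4
  Position 24 ')': depth becomes 3
  Position 25 ')': depth becomes 2
  Position 26 ')': depth becomes 1
  Position 27 ')': depth becomes 0
Maximum depth reached: 11

11


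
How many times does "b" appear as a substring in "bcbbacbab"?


Searching for "b" in "bcbbacbab"
Scanning each position:
  Position 0: "b" => MATCH
  Position 1: "c" => no
  Position 2: "b" => MATCH
  Position 3: "b" => MATCH
  Position 4: "a" => no
  Position 5: "c" => no
  Position 6: "b" => MATCH
  Position 7: "a" => no
  Position 8: "b" => MATCH
Total occurrences: 5

5


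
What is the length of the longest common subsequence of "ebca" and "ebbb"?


LCS of "ebca" and "ebbb"
DP table:
           e    b    b    b
      0    0    0    0    0
  e   0    1    1    1    1
  b   0    1    2    2    2
  c   0    1    2    2    2
  a   0    1    2    2    2
LCS length = dp[4][4] = 2

2


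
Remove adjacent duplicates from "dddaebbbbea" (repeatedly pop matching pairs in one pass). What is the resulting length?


Input: dddaebbbbea
Stack-based adjacent duplicate removal:
  Read 'd': push. Stack: d
  Read 'd': matches stack top 'd' => pop. Stack: (empty)
  Read 'd': push. Stack: d
  Read 'a': push. Stack: da
  Read 'e': push. Stack: dae
  Read 'b': push. Stack: daeb
  Read 'b': matches stack top 'b' => pop. Stack: dae
  Read 'b': push. Stack: daeb
  Read 'b': matches stack top 'b' => pop. Stack: dae
  Read 'e': matches stack top 'e' => pop. Stack: da
  Read 'a': matches stack top 'a' => pop. Stack: d
Final stack: "d" (length 1)

1


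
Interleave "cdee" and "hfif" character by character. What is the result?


Interleaving "cdee" and "hfif":
  Position 0: 'c' from first, 'h' from second => "ch"
  Position 1: 'd' from first, 'f' from second => "df"
  Position 2: 'e' from first, 'i' from second => "ei"
  Position 3: 'e' from first, 'f' from second => "ef"
Result: chdfeief

chdfeief


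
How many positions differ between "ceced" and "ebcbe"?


Comparing "ceced" and "ebcbe" position by position:
  Position 0: 'c' vs 'e' => DIFFER
  Position 1: 'e' vs 'b' => DIFFER
  Position 2: 'c' vs 'c' => same
  Position 3: 'e' vs 'b' => DIFFER
  Position 4: 'd' vs 'e' => DIFFER
Positions that differ: 4

4


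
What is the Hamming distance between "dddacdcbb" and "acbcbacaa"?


Comparing "dddacdcbb" and "acbcbacaa" position by position:
  Position 0: 'd' vs 'a' => differ
  Position 1: 'd' vs 'c' => differ
  Position 2: 'd' vs 'b' => differ
  Position 3: 'a' vs 'c' => differ
  Position 4: 'c' vs 'b' => differ
  Position 5: 'd' vs 'a' => differ
  Position 6: 'c' vs 'c' => same
  Position 7: 'b' vs 'a' => differ
  Position 8: 'b' vs 'a' => differ
Total differences (Hamming distance): 8

8


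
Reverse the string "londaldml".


Input: londaldml
Reading characters right to left:
  Position 8: 'l'
  Position 7: 'm'
  Position 6: 'd'
  Position 5: 'l'
  Position 4: 'a'
  Position 3: 'd'
  Position 2: 'n'
  Position 1: 'o'
  Position 0: 'l'
Reversed: lmdladnol

lmdladnol


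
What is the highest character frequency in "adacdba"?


Input: adacdba
Character counts:
  'a': 3
  'b': 1
  'c': 1
  'd': 2
Maximum frequency: 3

3


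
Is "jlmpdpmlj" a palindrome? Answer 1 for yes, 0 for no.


Input: jlmpdpmlj
Reversed: jlmpdpmlj
  Compare pos 0 ('j') with pos 8 ('j'): match
  Compare pos 1 ('l') with pos 7 ('l'): match
  Compare pos 2 ('m') with pos 6 ('m'): match
  Compare pos 3 ('p') with pos 5 ('p'): match
Result: palindrome

1


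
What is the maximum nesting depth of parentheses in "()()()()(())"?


Input: "()()()()(())"
Tracking depth:
  Position 0 '(': depth becomes 1
  Position 1 ')': depth becomes 0
  Position 2 '(': depth becomes 1
  Position 3 ')': depth becomes 0
  Position 4 '(': depth becomes 1
  Position 5 ')': depth becomes 0
  Position 6 '(': depth becomes 1
  Position 7 ')': depth becomes 0
  Position 8 '(': depth becomes 1
  Position 9 '(': depth becomes 2
  Position 10 ')': depth becomes 1
  Position 11 ')': depth becomes 0
Maximum depth reached: 2

2


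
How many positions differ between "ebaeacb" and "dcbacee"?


Comparing "ebaeacb" and "dcbacee" position by position:
  Position 0: 'e' vs 'd' => DIFFER
  Position 1: 'b' vs 'c' => DIFFER
  Position 2: 'a' vs 'b' => DIFFER
  Position 3: 'e' vs 'a' => DIFFER
  Position 4: 'a' vs 'c' => DIFFER
  Position 5: 'c' vs 'e' => DIFFER
  Position 6: 'b' vs 'e' => DIFFER
Positions that differ: 7

7


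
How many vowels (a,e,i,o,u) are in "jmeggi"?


Input: jmeggi
Checking each character:
  'j' at position 0: consonant
  'm' at position 1: consonant
  'e' at position 2: vowel (running total: 1)
  'g' at position 3: consonant
  'g' at position 4: consonant
  'i' at position 5: vowel (running total: 2)
Total vowels: 2

2


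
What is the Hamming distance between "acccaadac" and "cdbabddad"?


Comparing "acccaadac" and "cdbabddad" position by position:
  Position 0: 'a' vs 'c' => differ
  Position 1: 'c' vs 'd' => differ
  Position 2: 'c' vs 'b' => differ
  Position 3: 'c' vs 'a' => differ
  Position 4: 'a' vs 'b' => differ
  Position 5: 'a' vs 'd' => differ
  Position 6: 'd' vs 'd' => same
  Position 7: 'a' vs 'a' => same
  Position 8: 'c' vs 'd' => differ
Total differences (Hamming distance): 7

7


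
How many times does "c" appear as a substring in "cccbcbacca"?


Searching for "c" in "cccbcbacca"
Scanning each position:
  Position 0: "c" => MATCH
  Position 1: "c" => MATCH
  Position 2: "c" => MATCH
  Position 3: "b" => no
  Position 4: "c" => MATCH
  Position 5: "b" => no
  Position 6: "a" => no
  Position 7: "c" => MATCH
  Position 8: "c" => MATCH
  Position 9: "a" => no
Total occurrences: 6

6


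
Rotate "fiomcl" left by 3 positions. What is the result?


Input: "fiomcl", rotate left by 3
First 3 characters: "fio"
Remaining characters: "mcl"
Concatenate remaining + first: "mcl" + "fio" = "mclfio"

mclfio


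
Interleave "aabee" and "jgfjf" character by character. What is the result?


Interleaving "aabee" and "jgfjf":
  Position 0: 'a' from first, 'j' from second => "aj"
  Position 1: 'a' from first, 'g' from second => "ag"
  Position 2: 'b' from first, 'f' from second => "bf"
  Position 3: 'e' from first, 'j' from second => "ej"
  Position 4: 'e' from first, 'f' from second => "ef"
Result: ajagbfejef

ajagbfejef


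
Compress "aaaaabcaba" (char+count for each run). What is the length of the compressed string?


Input: aaaaabcaba
Runs:
  'a' x 5 => "a5"
  'b' x 1 => "b1"
  'c' x 1 => "c1"
  'a' x 1 => "a1"
  'b' x 1 => "b1"
  'a' x 1 => "a1"
Compressed: "a5b1c1a1b1a1"
Compressed length: 12

12


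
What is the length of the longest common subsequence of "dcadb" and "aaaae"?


LCS of "dcadb" and "aaaae"
DP table:
           a    a    a    a    e
      0    0    0    0    0    0
  d   0    0    0    0    0    0
  c   0    0    0    0    0    0
  a   0    1    1    1    1    1
  d   0    1    1    1    1    1
  b   0    1    1    1    1    1
LCS length = dp[5][5] = 1

1


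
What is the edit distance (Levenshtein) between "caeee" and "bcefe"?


Computing edit distance: "caeee" -> "bcefe"
DP table:
           b    c    e    f    e
      0    1    2    3    4    5
  c   1    1    1    2    3    4
  a   2    2    2    2    3    4
  e   3    3    3    2    3    3
  e   4    4    4    3    3    3
  e   5    5    5    4    4    3
Edit distance = dp[5][5] = 3

3


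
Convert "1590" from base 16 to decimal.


Input: "1590" in base 16
Positional expansion:
  Digit '1' (value 1) x 16^3 = 4096
  Digit '5' (value 5) x 16^2 = 1280
  Digit '9' (value 9) x 16^1 = 144
  Digit '0' (value 0) x 16^0 = 0
Sum = 5520

5520


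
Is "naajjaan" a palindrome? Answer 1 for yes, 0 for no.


Input: naajjaan
Reversed: naajjaan
  Compare pos 0 ('n') with pos 7 ('n'): match
  Compare pos 1 ('a') with pos 6 ('a'): match
  Compare pos 2 ('a') with pos 5 ('a'): match
  Compare pos 3 ('j') with pos 4 ('j'): match
Result: palindrome

1


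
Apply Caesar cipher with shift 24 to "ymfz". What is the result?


Caesar cipher: shift "ymfz" by 24
  'y' (pos 24) + 24 = pos 22 = 'w'
  'm' (pos 12) + 24 = pos 10 = 'k'
  'f' (pos 5) + 24 = pos 3 = 'd'
  'z' (pos 25) + 24 = pos 23 = 'x'
Result: wkdx

wkdx


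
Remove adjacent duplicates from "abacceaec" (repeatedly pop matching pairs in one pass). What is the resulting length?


Input: abacceaec
Stack-based adjacent duplicate removal:
  Read 'a': push. Stack: a
  Read 'b': push. Stack: ab
  Read 'a': push. Stack: aba
  Read 'c': push. Stack: abac
  Read 'c': matches stack top 'c' => pop. Stack: aba
  Read 'e': push. Stack: abae
  Read 'a': push. Stack: abaea
  Read 'e': push. Stack: abaeae
  Read 'c': push. Stack: abaeaec
Final stack: "abaeaec" (length 7)

7
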